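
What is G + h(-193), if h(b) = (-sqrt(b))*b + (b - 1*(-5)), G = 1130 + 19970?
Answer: 20912 + 193*I*sqrt(193) ≈ 20912.0 + 2681.2*I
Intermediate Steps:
G = 21100
h(b) = 5 + b - b**(3/2) (h(b) = -b**(3/2) + (b + 5) = -b**(3/2) + (5 + b) = 5 + b - b**(3/2))
G + h(-193) = 21100 + (5 - 193 - (-193)**(3/2)) = 21100 + (5 - 193 - (-193)*I*sqrt(193)) = 21100 + (5 - 193 + 193*I*sqrt(193)) = 21100 + (-188 + 193*I*sqrt(193)) = 20912 + 193*I*sqrt(193)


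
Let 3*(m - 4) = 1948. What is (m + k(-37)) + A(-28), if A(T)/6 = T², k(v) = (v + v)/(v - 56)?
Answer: 166102/31 ≈ 5358.1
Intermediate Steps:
m = 1960/3 (m = 4 + (⅓)*1948 = 4 + 1948/3 = 1960/3 ≈ 653.33)
k(v) = 2*v/(-56 + v) (k(v) = (2*v)/(-56 + v) = 2*v/(-56 + v))
A(T) = 6*T²
(m + k(-37)) + A(-28) = (1960/3 + 2*(-37)/(-56 - 37)) + 6*(-28)² = (1960/3 + 2*(-37)/(-93)) + 6*784 = (1960/3 + 2*(-37)*(-1/93)) + 4704 = (1960/3 + 74/93) + 4704 = 20278/31 + 4704 = 166102/31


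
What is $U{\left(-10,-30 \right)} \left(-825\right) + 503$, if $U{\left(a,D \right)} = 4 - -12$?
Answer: $-12697$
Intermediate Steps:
$U{\left(a,D \right)} = 16$ ($U{\left(a,D \right)} = 4 + 12 = 16$)
$U{\left(-10,-30 \right)} \left(-825\right) + 503 = 16 \left(-825\right) + 503 = -13200 + 503 = -12697$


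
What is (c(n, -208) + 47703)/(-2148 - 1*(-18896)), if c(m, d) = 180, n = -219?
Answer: 47883/16748 ≈ 2.8590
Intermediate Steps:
(c(n, -208) + 47703)/(-2148 - 1*(-18896)) = (180 + 47703)/(-2148 - 1*(-18896)) = 47883/(-2148 + 18896) = 47883/16748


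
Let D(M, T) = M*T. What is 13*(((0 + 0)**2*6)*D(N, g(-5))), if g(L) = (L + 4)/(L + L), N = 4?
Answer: 0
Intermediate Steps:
g(L) = (4 + L)/(2*L) (g(L) = (4 + L)/((2*L)) = (4 + L)*(1/(2*L)) = (4 + L)/(2*L))
13*(((0 + 0)**2*6)*D(N, g(-5))) = 13*(((0 + 0)**2*6)*(4*((1/2)*(4 - 5)/(-5)))) = 13*((0**2*6)*(4*((1/2)*(-1/5)*(-1)))) = 13*((0*6)*(4*(1/10))) = 13*(0*(2/5)) = 13*0 = 0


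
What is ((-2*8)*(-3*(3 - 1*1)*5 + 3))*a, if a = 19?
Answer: 8208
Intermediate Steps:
((-2*8)*(-3*(3 - 1*1)*5 + 3))*a = ((-2*8)*(-3*(3 - 1*1)*5 + 3))*19 = -16*(-3*(3 - 1)*5 + 3)*19 = -16*(-6*5 + 3)*19 = -16*(-3*10 + 3)*19 = -16*(-30 + 3)*19 = -16*(-27)*19 = 432*19 = 8208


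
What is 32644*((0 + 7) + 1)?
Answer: 261152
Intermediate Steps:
32644*((0 + 7) + 1) = 32644*(7 + 1) = 32644*8 = 261152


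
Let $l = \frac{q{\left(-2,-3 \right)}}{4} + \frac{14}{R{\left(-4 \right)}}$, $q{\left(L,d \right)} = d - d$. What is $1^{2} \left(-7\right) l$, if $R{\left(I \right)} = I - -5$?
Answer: $-98$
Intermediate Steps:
$q{\left(L,d \right)} = 0$
$R{\left(I \right)} = 5 + I$ ($R{\left(I \right)} = I + 5 = 5 + I$)
$l = 14$ ($l = \frac{0}{4} + \frac{14}{5 - 4} = 0 \cdot \frac{1}{4} + \frac{14}{1} = 0 + 14 \cdot 1 = 0 + 14 = 14$)
$1^{2} \left(-7\right) l = 1^{2} \left(-7\right) 14 = 1 \left(-7\right) 14 = \left(-7\right) 14 = -98$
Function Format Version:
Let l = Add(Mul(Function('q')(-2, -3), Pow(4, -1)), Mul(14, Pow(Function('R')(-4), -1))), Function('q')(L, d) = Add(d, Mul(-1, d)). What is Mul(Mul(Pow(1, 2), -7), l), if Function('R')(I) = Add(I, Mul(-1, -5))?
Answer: -98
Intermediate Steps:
Function('q')(L, d) = 0
Function('R')(I) = Add(5, I) (Function('R')(I) = Add(I, 5) = Add(5, I))
l = 14 (l = Add(Mul(0, Pow(4, -1)), Mul(14, Pow(Add(5, -4), -1))) = Add(Mul(0, Rational(1, 4)), Mul(14, Pow(1, -1))) = Add(0, Mul(14, 1)) = Add(0, 14) = 14)
Mul(Mul(Pow(1, 2), -7), l) = Mul(Mul(Pow(1, 2), -7), 14) = Mul(Mul(1, -7), 14) = Mul(-7, 14) = -98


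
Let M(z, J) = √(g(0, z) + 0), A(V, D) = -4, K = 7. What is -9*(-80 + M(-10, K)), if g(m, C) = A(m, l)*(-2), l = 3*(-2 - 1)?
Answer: 720 - 18*√2 ≈ 694.54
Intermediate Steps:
l = -9 (l = 3*(-3) = -9)
g(m, C) = 8 (g(m, C) = -4*(-2) = 8)
M(z, J) = 2*√2 (M(z, J) = √(8 + 0) = √8 = 2*√2)
-9*(-80 + M(-10, K)) = -9*(-80 + 2*√2) = 720 - 18*√2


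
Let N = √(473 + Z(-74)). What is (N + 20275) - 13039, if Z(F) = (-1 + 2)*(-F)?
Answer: 7236 + √547 ≈ 7259.4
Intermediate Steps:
Z(F) = -F (Z(F) = 1*(-F) = -F)
N = √547 (N = √(473 - 1*(-74)) = √(473 + 74) = √547 ≈ 23.388)
(N + 20275) - 13039 = (√547 + 20275) - 13039 = (20275 + √547) - 13039 = 7236 + √547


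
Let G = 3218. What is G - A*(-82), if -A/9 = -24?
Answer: 20930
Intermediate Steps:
A = 216 (A = -9*(-24) = 216)
G - A*(-82) = 3218 - 216*(-82) = 3218 - 1*(-17712) = 3218 + 17712 = 20930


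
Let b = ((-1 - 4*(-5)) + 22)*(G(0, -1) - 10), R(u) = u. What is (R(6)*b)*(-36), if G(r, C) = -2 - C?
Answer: 97416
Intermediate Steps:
b = -451 (b = ((-1 - 4*(-5)) + 22)*((-2 - 1*(-1)) - 10) = ((-1 + 20) + 22)*((-2 + 1) - 10) = (19 + 22)*(-1 - 10) = 41*(-11) = -451)
(R(6)*b)*(-36) = (6*(-451))*(-36) = -2706*(-36) = 97416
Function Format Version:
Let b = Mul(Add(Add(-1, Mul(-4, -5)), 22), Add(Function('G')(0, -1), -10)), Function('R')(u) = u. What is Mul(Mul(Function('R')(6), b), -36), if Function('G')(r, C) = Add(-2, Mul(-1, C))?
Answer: 97416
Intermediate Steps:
b = -451 (b = Mul(Add(Add(-1, Mul(-4, -5)), 22), Add(Add(-2, Mul(-1, -1)), -10)) = Mul(Add(Add(-1, 20), 22), Add(Add(-2, 1), -10)) = Mul(Add(19, 22), Add(-1, -10)) = Mul(41, -11) = -451)
Mul(Mul(Function('R')(6), b), -36) = Mul(Mul(6, -451), -36) = Mul(-2706, -36) = 97416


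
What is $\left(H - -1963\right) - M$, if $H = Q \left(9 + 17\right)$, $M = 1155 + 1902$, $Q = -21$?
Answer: $-1640$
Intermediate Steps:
$M = 3057$
$H = -546$ ($H = - 21 \left(9 + 17\right) = \left(-21\right) 26 = -546$)
$\left(H - -1963\right) - M = \left(-546 - -1963\right) - 3057 = \left(-546 + 1963\right) - 3057 = 1417 - 3057 = -1640$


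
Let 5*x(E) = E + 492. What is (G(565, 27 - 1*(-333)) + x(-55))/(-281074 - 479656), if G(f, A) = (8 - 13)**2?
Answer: -281/1901825 ≈ -0.00014775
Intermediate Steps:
x(E) = 492/5 + E/5 (x(E) = (E + 492)/5 = (492 + E)/5 = 492/5 + E/5)
G(f, A) = 25 (G(f, A) = (-5)**2 = 25)
(G(565, 27 - 1*(-333)) + x(-55))/(-281074 - 479656) = (25 + (492/5 + (1/5)*(-55)))/(-281074 - 479656) = (25 + (492/5 - 11))/(-760730) = (25 + 437/5)*(-1/760730) = (562/5)*(-1/760730) = -281/1901825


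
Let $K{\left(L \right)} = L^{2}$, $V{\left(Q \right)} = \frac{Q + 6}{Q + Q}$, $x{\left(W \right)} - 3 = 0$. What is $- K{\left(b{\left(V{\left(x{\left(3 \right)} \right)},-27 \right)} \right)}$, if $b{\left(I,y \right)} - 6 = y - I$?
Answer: $- \frac{2025}{4} \approx -506.25$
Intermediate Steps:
$x{\left(W \right)} = 3$ ($x{\left(W \right)} = 3 + 0 = 3$)
$V{\left(Q \right)} = \frac{6 + Q}{2 Q}$
$b{\left(I,y \right)} = 6 + y - I$ ($b{\left(I,y \right)} = 6 - \left(I - y\right) = 6 + y - I$)
$- K{\left(b{\left(V{\left(x{\left(3 \right)} \right)},-27 \right)} \right)} = - \left(6 - 27 - \frac{6 + 3}{2 \cdot 3}\right)^{2} = - \left(6 - 27 - \frac{1}{2} \cdot \frac{1}{3} \cdot 9\right)^{2} = - \left(6 - 27 - \frac{3}{2}\right)^{2} = - \left(- \frac{45}{2}\right)^{2} = \left(-1\right) \frac{2025}{4} = - \frac{2025}{4}$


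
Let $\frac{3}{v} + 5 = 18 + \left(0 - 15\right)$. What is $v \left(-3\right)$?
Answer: $\frac{9}{2} \approx 4.5$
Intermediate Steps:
$v = - \frac{3}{2}$ ($v = \frac{3}{-5 + \left(18 + \left(0 - 15\right)\right)} = \frac{3}{-5 + \left(18 - 15\right)} = \frac{3}{-5 + 3} = \frac{3}{-2} = 3 \left(- \frac{1}{2}\right) = - \frac{3}{2} \approx -1.5$)
$v \left(-3\right) = \left(- \frac{3}{2}\right) \left(-3\right) = \frac{9}{2}$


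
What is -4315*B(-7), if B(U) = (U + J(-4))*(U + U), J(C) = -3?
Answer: -604100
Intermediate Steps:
B(U) = 2*U*(-3 + U) (B(U) = (U - 3)*(U + U) = (-3 + U)*(2*U) = 2*U*(-3 + U))
-4315*B(-7) = -8630*(-7)*(-3 - 7) = -8630*(-7)*(-10) = -4315*140 = -604100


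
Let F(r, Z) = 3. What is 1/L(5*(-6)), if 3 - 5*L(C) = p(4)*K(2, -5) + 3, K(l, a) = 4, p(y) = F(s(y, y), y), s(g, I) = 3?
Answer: -5/12 ≈ -0.41667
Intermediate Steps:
p(y) = 3
L(C) = -12/5 (L(C) = ⅗ - (3*4 + 3)/5 = ⅗ - (12 + 3)/5 = ⅗ - ⅕*15 = ⅗ - 3 = -12/5)
1/L(5*(-6)) = 1/(-12/5) = -5/12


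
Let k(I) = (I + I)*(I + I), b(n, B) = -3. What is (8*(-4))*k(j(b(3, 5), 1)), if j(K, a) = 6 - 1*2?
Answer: -2048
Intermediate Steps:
j(K, a) = 4 (j(K, a) = 6 - 2 = 4)
k(I) = 4*I**2 (k(I) = (2*I)*(2*I) = 4*I**2)
(8*(-4))*k(j(b(3, 5), 1)) = (8*(-4))*(4*4**2) = -128*16 = -32*64 = -2048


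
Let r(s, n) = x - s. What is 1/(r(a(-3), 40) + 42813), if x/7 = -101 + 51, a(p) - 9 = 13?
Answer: 1/42441 ≈ 2.3562e-5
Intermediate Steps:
a(p) = 22 (a(p) = 9 + 13 = 22)
x = -350 (x = 7*(-101 + 51) = 7*(-50) = -350)
r(s, n) = -350 - s
1/(r(a(-3), 40) + 42813) = 1/((-350 - 1*22) + 42813) = 1/((-350 - 22) + 42813) = 1/(-372 + 42813) = 1/42441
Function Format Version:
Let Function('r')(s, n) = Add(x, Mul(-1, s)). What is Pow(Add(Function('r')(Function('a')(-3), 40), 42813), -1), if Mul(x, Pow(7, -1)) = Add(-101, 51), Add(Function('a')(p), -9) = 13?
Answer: Rational(1, 42441) ≈ 2.3562e-5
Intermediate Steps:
Function('a')(p) = 22 (Function('a')(p) = Add(9, 13) = 22)
x = -350 (x = Mul(7, Add(-101, 51)) = Mul(7, -50) = -350)
Function('r')(s, n) = Add(-350, Mul(-1, s))
Pow(Add(Function('r')(Function('a')(-3), 40), 42813), -1) = Pow(Add(Add(-350, Mul(-1, 22)), 42813), -1) = Pow(Add(Add(-350, -22), 42813), -1) = Pow(Add(-372, 42813), -1) = Pow(42441, -1) = Rational(1, 42441)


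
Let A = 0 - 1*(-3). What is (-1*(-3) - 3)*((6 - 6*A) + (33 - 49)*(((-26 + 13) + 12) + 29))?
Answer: 0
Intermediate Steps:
A = 3 (A = 0 + 3 = 3)
(-1*(-3) - 3)*((6 - 6*A) + (33 - 49)*(((-26 + 13) + 12) + 29)) = (-1*(-3) - 3)*((6 - 6*3) + (33 - 49)*(((-26 + 13) + 12) + 29)) = (3 - 3)*((6 - 18) - 16*((-13 + 12) + 29)) = 0*(-12 - 16*(-1 + 29)) = 0*(-12 - 16*28) = 0*(-12 - 448) = 0*(-460) = 0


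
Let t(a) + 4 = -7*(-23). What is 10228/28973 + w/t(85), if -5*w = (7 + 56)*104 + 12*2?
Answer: -182497468/22743805 ≈ -8.0240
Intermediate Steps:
t(a) = 157 (t(a) = -4 - 7*(-23) = -4 + 161 = 157)
w = -6576/5 (w = -((7 + 56)*104 + 12*2)/5 = -(63*104 + 24)/5 = -(6552 + 24)/5 = -⅕*6576 = -6576/5 ≈ -1315.2)
10228/28973 + w/t(85) = 10228/28973 - 6576/5/157 = 10228*(1/28973) - 6576/5*1/157 = 10228/28973 - 6576/785 = -182497468/22743805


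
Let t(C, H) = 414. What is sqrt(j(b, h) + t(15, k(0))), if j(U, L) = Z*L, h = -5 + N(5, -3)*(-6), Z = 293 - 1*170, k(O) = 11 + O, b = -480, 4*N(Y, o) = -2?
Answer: 2*sqrt(42) ≈ 12.961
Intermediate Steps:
N(Y, o) = -1/2 (N(Y, o) = (1/4)*(-2) = -1/2)
Z = 123 (Z = 293 - 170 = 123)
h = -2 (h = -5 - 1/2*(-6) = -5 + 3 = -2)
j(U, L) = 123*L
sqrt(j(b, h) + t(15, k(0))) = sqrt(123*(-2) + 414) = sqrt(-246 + 414) = sqrt(168) = 2*sqrt(42)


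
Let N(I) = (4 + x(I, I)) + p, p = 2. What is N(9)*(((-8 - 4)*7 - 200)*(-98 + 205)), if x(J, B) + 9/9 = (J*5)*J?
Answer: -12459080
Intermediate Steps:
x(J, B) = -1 + 5*J**2 (x(J, B) = -1 + (J*5)*J = -1 + (5*J)*J = -1 + 5*J**2)
N(I) = 5 + 5*I**2 (N(I) = (4 + (-1 + 5*I**2)) + 2 = (3 + 5*I**2) + 2 = 5 + 5*I**2)
N(9)*(((-8 - 4)*7 - 200)*(-98 + 205)) = (5 + 5*9**2)*(((-8 - 4)*7 - 200)*(-98 + 205)) = (5 + 5*81)*((-12*7 - 200)*107) = (5 + 405)*((-84 - 200)*107) = 410*(-284*107) = 410*(-30388) = -12459080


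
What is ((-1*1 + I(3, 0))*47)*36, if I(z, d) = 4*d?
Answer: -1692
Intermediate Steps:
((-1*1 + I(3, 0))*47)*36 = ((-1*1 + 4*0)*47)*36 = ((-1 + 0)*47)*36 = -1*47*36 = -47*36 = -1692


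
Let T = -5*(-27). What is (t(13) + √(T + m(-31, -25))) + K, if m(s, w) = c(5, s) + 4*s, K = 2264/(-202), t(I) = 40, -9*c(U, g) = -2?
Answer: 2908/101 + √101/3 ≈ 32.142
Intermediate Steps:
c(U, g) = 2/9 (c(U, g) = -⅑*(-2) = 2/9)
K = -1132/101 (K = 2264*(-1/202) = -1132/101 ≈ -11.208)
T = 135
m(s, w) = 2/9 + 4*s
(t(13) + √(T + m(-31, -25))) + K = (40 + √(135 + (2/9 + 4*(-31)))) - 1132/101 = (40 + √(135 + (2/9 - 124))) - 1132/101 = (40 + √(135 - 1114/9)) - 1132/101 = (40 + √(101/9)) - 1132/101 = (40 + √101/3) - 1132/101 = 2908/101 + √101/3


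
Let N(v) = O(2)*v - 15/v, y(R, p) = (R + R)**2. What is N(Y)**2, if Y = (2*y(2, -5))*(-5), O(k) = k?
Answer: 104796169/1024 ≈ 1.0234e+5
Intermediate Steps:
y(R, p) = 4*R**2 (y(R, p) = (2*R)**2 = 4*R**2)
Y = -160 (Y = (2*(4*2**2))*(-5) = (2*(4*4))*(-5) = (2*16)*(-5) = 32*(-5) = -160)
N(v) = -15/v + 2*v (N(v) = 2*v - 15/v = -15/v + 2*v)
N(Y)**2 = (-15/(-160) + 2*(-160))**2 = (-15*(-1/160) - 320)**2 = (3/32 - 320)**2 = (-10237/32)**2 = 104796169/1024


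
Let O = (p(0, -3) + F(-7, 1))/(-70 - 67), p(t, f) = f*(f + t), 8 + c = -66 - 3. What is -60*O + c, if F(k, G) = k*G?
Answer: -10429/137 ≈ -76.124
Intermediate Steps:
F(k, G) = G*k
c = -77 (c = -8 + (-66 - 3) = -8 - 69 = -77)
O = -2/137 (O = (-3*(-3 + 0) + 1*(-7))/(-70 - 67) = (-3*(-3) - 7)/(-137) = (9 - 7)*(-1/137) = 2*(-1/137) = -2/137 ≈ -0.014599)
-60*O + c = -60*(-2/137) - 77 = 120/137 - 77 = -10429/137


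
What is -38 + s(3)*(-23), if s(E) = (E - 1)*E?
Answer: -176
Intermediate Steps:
s(E) = E*(-1 + E) (s(E) = (-1 + E)*E = E*(-1 + E))
-38 + s(3)*(-23) = -38 + (3*(-1 + 3))*(-23) = -38 + (3*2)*(-23) = -38 + 6*(-23) = -38 - 138 = -176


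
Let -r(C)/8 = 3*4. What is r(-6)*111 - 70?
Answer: -10726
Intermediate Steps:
r(C) = -96 (r(C) = -24*4 = -8*12 = -96)
r(-6)*111 - 70 = -96*111 - 70 = -10656 - 70 = -10726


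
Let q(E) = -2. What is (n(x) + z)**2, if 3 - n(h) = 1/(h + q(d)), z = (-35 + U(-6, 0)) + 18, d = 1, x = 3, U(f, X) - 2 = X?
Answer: 169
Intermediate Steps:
U(f, X) = 2 + X
z = -15 (z = (-35 + (2 + 0)) + 18 = (-35 + 2) + 18 = -33 + 18 = -15)
n(h) = 3 - 1/(-2 + h) (n(h) = 3 - 1/(h - 2) = 3 - 1/(-2 + h))
(n(x) + z)**2 = ((-7 + 3*3)/(-2 + 3) - 15)**2 = ((-7 + 9)/1 - 15)**2 = (1*2 - 15)**2 = (2 - 15)**2 = (-13)**2 = 169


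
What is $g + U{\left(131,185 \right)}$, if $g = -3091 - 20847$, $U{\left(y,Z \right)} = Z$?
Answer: $-23753$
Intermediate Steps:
$g = -23938$ ($g = -3091 - 20847 = -23938$)
$g + U{\left(131,185 \right)} = -23938 + 185 = -23753$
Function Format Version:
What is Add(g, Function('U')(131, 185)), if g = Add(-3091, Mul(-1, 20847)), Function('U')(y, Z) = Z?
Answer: -23753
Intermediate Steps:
g = -23938 (g = Add(-3091, -20847) = -23938)
Add(g, Function('U')(131, 185)) = Add(-23938, 185) = -23753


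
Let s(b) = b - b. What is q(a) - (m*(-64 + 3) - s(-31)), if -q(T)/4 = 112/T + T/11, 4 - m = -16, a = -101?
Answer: 1401152/1111 ≈ 1261.2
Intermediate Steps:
s(b) = 0
m = 20 (m = 4 - 1*(-16) = 4 + 16 = 20)
q(T) = -448/T - 4*T/11 (q(T) = -4*(112/T + T/11) = -448/T - 4*T/11)
q(a) - (m*(-64 + 3) - s(-31)) = (-448/(-101) - 4/11*(-101)) - (20*(-64 + 3) - 1*0) = (-448*(-1/101) + 404/11) - (20*(-61) + 0) = (448/101 + 404/11) - (-1220 + 0) = 45732/1111 - 1*(-1220) = 45732/1111 + 1220 = 1401152/1111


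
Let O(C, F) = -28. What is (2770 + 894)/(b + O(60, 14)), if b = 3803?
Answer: 3664/3775 ≈ 0.97060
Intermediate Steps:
(2770 + 894)/(b + O(60, 14)) = (2770 + 894)/(3803 - 28) = 3664/3775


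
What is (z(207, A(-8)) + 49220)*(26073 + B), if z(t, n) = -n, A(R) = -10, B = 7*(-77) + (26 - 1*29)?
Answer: 1256891130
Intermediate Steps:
B = -542 (B = -539 + (26 - 29) = -539 - 3 = -542)
(z(207, A(-8)) + 49220)*(26073 + B) = (-1*(-10) + 49220)*(26073 - 542) = (10 + 49220)*25531 = 49230*25531 = 1256891130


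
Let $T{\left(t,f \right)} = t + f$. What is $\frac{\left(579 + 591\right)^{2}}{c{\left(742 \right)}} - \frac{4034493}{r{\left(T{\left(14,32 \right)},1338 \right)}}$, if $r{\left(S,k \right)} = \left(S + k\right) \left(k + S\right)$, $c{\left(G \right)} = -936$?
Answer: $- \frac{2805388893}{1915456} \approx -1464.6$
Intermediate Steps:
$T{\left(t,f \right)} = f + t$
$r{\left(S,k \right)} = \left(S + k\right)^{2}$ ($r{\left(S,k \right)} = \left(S + k\right) \left(S + k\right) = \left(S + k\right)^{2}$)
$\frac{\left(579 + 591\right)^{2}}{c{\left(742 \right)}} - \frac{4034493}{r{\left(T{\left(14,32 \right)},1338 \right)}} = \frac{\left(579 + 591\right)^{2}}{-936} - \frac{4034493}{\left(\left(32 + 14\right) + 1338\right)^{2}} = 1170^{2} \left(- \frac{1}{936}\right) - \frac{4034493}{\left(46 + 1338\right)^{2}} = 1368900 \left(- \frac{1}{936}\right) - \frac{4034493}{1384^{2}} = - \frac{2925}{2} - \frac{4034493}{1915456} = - \frac{2805388893}{1915456}$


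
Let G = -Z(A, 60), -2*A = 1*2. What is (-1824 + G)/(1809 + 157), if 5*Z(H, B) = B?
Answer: -918/983 ≈ -0.93388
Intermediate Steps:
A = -1 (A = -2/2 = -½*2 = -1)
Z(H, B) = B/5
G = -12 (G = -60/5 = -1*12 = -12)
(-1824 + G)/(1809 + 157) = (-1824 - 12)/(1809 + 157) = -1836/1966 = -1836*1/1966 = -918/983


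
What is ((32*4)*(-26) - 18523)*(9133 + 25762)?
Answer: -762490645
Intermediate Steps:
((32*4)*(-26) - 18523)*(9133 + 25762) = (128*(-26) - 18523)*34895 = (-3328 - 18523)*34895 = -21851*34895 = -762490645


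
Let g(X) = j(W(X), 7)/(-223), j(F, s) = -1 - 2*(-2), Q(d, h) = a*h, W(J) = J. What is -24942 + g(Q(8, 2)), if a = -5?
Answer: -5562069/223 ≈ -24942.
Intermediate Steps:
Q(d, h) = -5*h
j(F, s) = 3 (j(F, s) = -1 + 4 = 3)
g(X) = -3/223 (g(X) = 3/(-223) = 3*(-1/223) = -3/223)
-24942 + g(Q(8, 2)) = -24942 - 3/223 = -5562069/223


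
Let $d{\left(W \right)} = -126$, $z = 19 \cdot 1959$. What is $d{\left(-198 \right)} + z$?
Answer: $37095$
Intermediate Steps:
$z = 37221$
$d{\left(-198 \right)} + z = -126 + 37221 = 37095$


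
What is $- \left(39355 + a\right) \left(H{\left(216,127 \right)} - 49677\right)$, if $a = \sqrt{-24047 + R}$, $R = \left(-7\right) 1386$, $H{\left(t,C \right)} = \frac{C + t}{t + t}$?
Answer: $\frac{844563061955}{432} + \frac{21460121 i \sqrt{33749}}{432} \approx 1.955 \cdot 10^{9} + 9.126 \cdot 10^{6} i$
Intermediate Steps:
$H{\left(t,C \right)} = \frac{C + t}{2 t}$
$R = -9702$
$a = i \sqrt{33749}$ ($a = \sqrt{-24047 - 9702} = \sqrt{-33749} = i \sqrt{33749} \approx 183.71 i$)
$- \left(39355 + a\right) \left(H{\left(216,127 \right)} - 49677\right) = - \left(39355 + i \sqrt{33749}\right) \left(\frac{127 + 216}{2 \cdot 216} - 49677\right) = - \left(39355 + i \sqrt{33749}\right) \left(\frac{1}{2} \cdot \frac{1}{216} \cdot 343 - 49677\right) = - \left(39355 + i \sqrt{33749}\right) \left(\frac{343}{432} - 49677\right) = - \frac{\left(39355 + i \sqrt{33749}\right) \left(-21460121\right)}{432} = - (- \frac{844563061955}{432} - \frac{21460121 i \sqrt{33749}}{432}) = \frac{844563061955}{432} + \frac{21460121 i \sqrt{33749}}{432}$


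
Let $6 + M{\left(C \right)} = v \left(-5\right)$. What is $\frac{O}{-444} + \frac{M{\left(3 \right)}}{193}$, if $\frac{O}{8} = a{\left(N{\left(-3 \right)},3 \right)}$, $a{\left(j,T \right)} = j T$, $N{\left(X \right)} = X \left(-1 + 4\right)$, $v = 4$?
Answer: $\frac{2512}{7141} \approx 0.35177$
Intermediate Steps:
$M{\left(C \right)} = -26$ ($M{\left(C \right)} = -6 + 4 \left(-5\right) = -6 - 20 = -26$)
$N{\left(X \right)} = 3 X$ ($N{\left(X \right)} = X 3 = 3 X$)
$a{\left(j,T \right)} = T j$
$O = -216$ ($O = 8 \cdot 3 \cdot 3 \left(-3\right) = 8 \cdot 3 \left(-9\right) = 8 \left(-27\right) = -216$)
$\frac{O}{-444} + \frac{M{\left(3 \right)}}{193} = - \frac{216}{-444} - \frac{26}{193} = \left(-216\right) \left(- \frac{1}{444}\right) - \frac{26}{193} = \frac{18}{37} - \frac{26}{193} = \frac{2512}{7141}$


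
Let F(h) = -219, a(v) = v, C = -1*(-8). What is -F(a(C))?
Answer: 219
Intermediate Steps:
C = 8
-F(a(C)) = -1*(-219) = 219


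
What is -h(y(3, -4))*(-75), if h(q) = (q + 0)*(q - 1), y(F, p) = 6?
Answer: 2250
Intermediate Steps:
h(q) = q*(-1 + q)
-h(y(3, -4))*(-75) = -6*(-1 + 6)*(-75) = -6*5*(-75) = -30*(-75) = -1*(-2250) = 2250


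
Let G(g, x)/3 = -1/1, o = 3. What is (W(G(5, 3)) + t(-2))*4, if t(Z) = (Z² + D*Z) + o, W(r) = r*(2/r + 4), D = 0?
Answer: -12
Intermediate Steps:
G(g, x) = -3 (G(g, x) = 3*(-1/1) = 3*(-1*1) = 3*(-1) = -3)
W(r) = r*(4 + 2/r)
t(Z) = 3 + Z² (t(Z) = (Z² + 0*Z) + 3 = (Z² + 0) + 3 = Z² + 3 = 3 + Z²)
(W(G(5, 3)) + t(-2))*4 = ((2 + 4*(-3)) + (3 + (-2)²))*4 = ((2 - 12) + (3 + 4))*4 = (-10 + 7)*4 = -3*4 = -12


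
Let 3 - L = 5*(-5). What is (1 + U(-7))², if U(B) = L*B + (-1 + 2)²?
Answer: 37636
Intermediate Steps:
L = 28 (L = 3 - 5*(-5) = 3 - 1*(-25) = 3 + 25 = 28)
U(B) = 1 + 28*B (U(B) = 28*B + (-1 + 2)² = 28*B + 1² = 28*B + 1 = 1 + 28*B)
(1 + U(-7))² = (1 + (1 + 28*(-7)))² = (1 + (1 - 196))² = (1 - 195)² = (-194)² = 37636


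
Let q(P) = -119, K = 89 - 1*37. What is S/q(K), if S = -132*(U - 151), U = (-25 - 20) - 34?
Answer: -30360/119 ≈ -255.13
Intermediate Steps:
U = -79 (U = -45 - 34 = -79)
K = 52 (K = 89 - 37 = 52)
S = 30360 (S = -132*(-79 - 151) = -132*(-230) = 30360)
S/q(K) = 30360/(-119) = 30360*(-1/119) = -30360/119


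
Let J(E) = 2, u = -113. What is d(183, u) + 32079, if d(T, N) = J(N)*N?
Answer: 31853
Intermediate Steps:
d(T, N) = 2*N
d(183, u) + 32079 = 2*(-113) + 32079 = -226 + 32079 = 31853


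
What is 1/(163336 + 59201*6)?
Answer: 1/518542 ≈ 1.9285e-6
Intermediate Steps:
1/(163336 + 59201*6) = 1/(163336 + 355206) = 1/518542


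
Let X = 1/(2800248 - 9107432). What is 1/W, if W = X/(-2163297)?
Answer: 13644312225648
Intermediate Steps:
X = -1/6307184 (X = 1/(-6307184) = -1/6307184 ≈ -1.5855e-7)
W = 1/13644312225648 (W = -1/6307184/(-2163297) = -1/6307184*(-1/2163297) = 1/13644312225648 ≈ 7.3291e-14)
1/W = 1/(1/13644312225648) = 13644312225648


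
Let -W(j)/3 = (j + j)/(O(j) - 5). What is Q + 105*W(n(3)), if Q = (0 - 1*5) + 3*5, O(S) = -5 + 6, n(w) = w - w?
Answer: 10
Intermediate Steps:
n(w) = 0
O(S) = 1
Q = 10 (Q = (0 - 5) + 15 = -5 + 15 = 10)
W(j) = 3*j/2 (W(j) = -3*(j + j)/(1 - 5) = -3*2*j/(-4) = -3*2*j*(-1)/4 = -(-3)*j/2 = 3*j/2)
Q + 105*W(n(3)) = 10 + 105*((3/2)*0) = 10 + 105*0 = 10 + 0 = 10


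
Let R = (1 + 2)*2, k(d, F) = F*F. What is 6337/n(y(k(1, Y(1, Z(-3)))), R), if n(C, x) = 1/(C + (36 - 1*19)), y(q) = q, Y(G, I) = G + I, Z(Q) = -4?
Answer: 164762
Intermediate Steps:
k(d, F) = F²
R = 6 (R = 3*2 = 6)
n(C, x) = 1/(17 + C) (n(C, x) = 1/(C + (36 - 19)) = 1/(C + 17) = 1/(17 + C))
6337/n(y(k(1, Y(1, Z(-3)))), R) = 6337/(1/(17 + (1 - 4)²)) = 6337/(1/(17 + (-3)²)) = 6337/(1/(17 + 9)) = 6337/(1/26) = 6337*26 = 164762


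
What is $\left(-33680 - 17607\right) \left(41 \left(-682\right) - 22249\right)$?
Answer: $2575171557$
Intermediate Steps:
$\left(-33680 - 17607\right) \left(41 \left(-682\right) - 22249\right) = - 51287 \left(-27962 - 22249\right) = \left(-51287\right) \left(-50211\right) = 2575171557$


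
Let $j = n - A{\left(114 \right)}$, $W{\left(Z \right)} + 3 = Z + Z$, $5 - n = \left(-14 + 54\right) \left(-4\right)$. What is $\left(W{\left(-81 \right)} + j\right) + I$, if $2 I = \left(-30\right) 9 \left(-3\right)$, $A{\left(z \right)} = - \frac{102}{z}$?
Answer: $\frac{7712}{19} \approx 405.89$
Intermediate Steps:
$n = 165$ ($n = 5 - \left(-14 + 54\right) \left(-4\right) = 5 - 40 \left(-4\right) = 5 - -160 = 5 + 160 = 165$)
$W{\left(Z \right)} = -3 + 2 Z$ ($W{\left(Z \right)} = -3 + \left(Z + Z\right) = -3 + 2 Z$)
$I = 405$ ($I = \frac{\left(-30\right) 9 \left(-3\right)}{2} = \frac{\left(-270\right) \left(-3\right)}{2} = \frac{1}{2} \cdot 810 = 405$)
$j = \frac{3152}{19}$ ($j = 165 - - \frac{102}{114} = 165 - \left(-102\right) \frac{1}{114} = 165 - - \frac{17}{19} = 165 + \frac{17}{19} = \frac{3152}{19} \approx 165.89$)
$\left(W{\left(-81 \right)} + j\right) + I = \left(\left(-3 + 2 \left(-81\right)\right) + \frac{3152}{19}\right) + 405 = \left(\left(-3 - 162\right) + \frac{3152}{19}\right) + 405 = \left(-165 + \frac{3152}{19}\right) + 405 = \frac{17}{19} + 405 = \frac{7712}{19}$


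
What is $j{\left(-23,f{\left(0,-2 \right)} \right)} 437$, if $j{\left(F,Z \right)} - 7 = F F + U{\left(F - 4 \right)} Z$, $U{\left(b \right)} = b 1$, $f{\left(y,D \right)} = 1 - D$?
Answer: $198835$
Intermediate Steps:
$U{\left(b \right)} = b$
$j{\left(F,Z \right)} = 7 + F^{2} + Z \left(-4 + F\right)$ ($j{\left(F,Z \right)} = 7 + \left(F F + \left(F - 4\right) Z\right) = 7 + \left(F^{2} + \left(-4 + F\right) Z\right) = 7 + \left(F^{2} + Z \left(-4 + F\right)\right) = 7 + F^{2} + Z \left(-4 + F\right)$)
$j{\left(-23,f{\left(0,-2 \right)} \right)} 437 = \left(7 + \left(-23\right)^{2} + \left(1 - -2\right) \left(-4 - 23\right)\right) 437 = \left(7 + 529 + \left(1 + 2\right) \left(-27\right)\right) 437 = \left(7 + 529 + 3 \left(-27\right)\right) 437 = \left(7 + 529 - 81\right) 437 = 455 \cdot 437 = 198835$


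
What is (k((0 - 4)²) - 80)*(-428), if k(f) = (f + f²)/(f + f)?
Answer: 30602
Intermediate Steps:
k(f) = (f + f²)/(2*f) (k(f) = (f + f²)/((2*f)) = (f + f²)*(1/(2*f)) = (f + f²)/(2*f))
(k((0 - 4)²) - 80)*(-428) = ((½ + (0 - 4)²/2) - 80)*(-428) = ((½ + (½)*(-4)²) - 80)*(-428) = ((½ + (½)*16) - 80)*(-428) = ((½ + 8) - 80)*(-428) = (17/2 - 80)*(-428) = -143/2*(-428) = 30602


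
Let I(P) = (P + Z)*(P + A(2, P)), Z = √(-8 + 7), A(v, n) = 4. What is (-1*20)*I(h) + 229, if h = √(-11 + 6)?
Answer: 329 - 80*I + √5*(20 - 80*I) ≈ 373.72 - 258.89*I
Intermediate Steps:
Z = I (Z = √(-1) = I ≈ 1.0*I)
h = I*√5 (h = √(-5) = I*√5 ≈ 2.2361*I)
I(P) = (4 + P)*(I + P) (I(P) = (P + I)*(P + 4) = (I + P)*(4 + P) = (4 + P)*(I + P))
(-1*20)*I(h) + 229 = (-1*20)*((I*√5)² + 4*I + (I*√5)*(4 + I)) + 229 = -20*(-5 + 4*I + I*√5*(4 + I)) + 229 = (100 - 80*I - 20*I*√5*(4 + I)) + 229 = 329 - 80*I - 20*I*√5*(4 + I)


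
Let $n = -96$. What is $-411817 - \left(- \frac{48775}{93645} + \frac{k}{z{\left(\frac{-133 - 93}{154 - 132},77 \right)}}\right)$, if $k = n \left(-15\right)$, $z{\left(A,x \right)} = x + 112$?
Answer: $- \frac{53991374746}{131103} \approx -4.1182 \cdot 10^{5}$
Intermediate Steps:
$z{\left(A,x \right)} = 112 + x$
$k = 1440$ ($k = \left(-96\right) \left(-15\right) = 1440$)
$-411817 - \left(- \frac{48775}{93645} + \frac{k}{z{\left(\frac{-133 - 93}{154 - 132},77 \right)}}\right) = -411817 - \left(- \frac{48775}{93645} + \frac{1440}{112 + 77}\right) = -411817 - \left(\left(-48775\right) \frac{1}{93645} + \frac{1440}{189}\right) = -411817 - \left(- \frac{9755}{18729} + 1440 \cdot \frac{1}{189}\right) = -411817 - \left(- \frac{9755}{18729} + \frac{160}{21}\right) = -411817 - \frac{930595}{131103} = - \frac{53991374746}{131103}$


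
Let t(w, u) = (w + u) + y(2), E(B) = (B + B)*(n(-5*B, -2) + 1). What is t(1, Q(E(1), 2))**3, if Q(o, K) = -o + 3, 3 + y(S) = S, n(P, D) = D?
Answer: 125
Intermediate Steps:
y(S) = -3 + S
E(B) = -2*B (E(B) = (B + B)*(-2 + 1) = (2*B)*(-1) = -2*B)
Q(o, K) = 3 - o
t(w, u) = -1 + u + w (t(w, u) = (w + u) + (-3 + 2) = (u + w) - 1 = -1 + u + w)
t(1, Q(E(1), 2))**3 = (-1 + (3 - (-2)) + 1)**3 = (-1 + (3 - 1*(-2)) + 1)**3 = (-1 + (3 + 2) + 1)**3 = (-1 + 5 + 1)**3 = 5**3 = 125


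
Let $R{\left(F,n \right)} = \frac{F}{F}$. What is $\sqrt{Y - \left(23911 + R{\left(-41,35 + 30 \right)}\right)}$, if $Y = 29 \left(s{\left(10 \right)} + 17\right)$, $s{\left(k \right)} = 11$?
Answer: $10 i \sqrt{231} \approx 151.99 i$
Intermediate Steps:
$R{\left(F,n \right)} = 1$
$Y = 812$ ($Y = 29 \left(11 + 17\right) = 29 \cdot 28 = 812$)
$\sqrt{Y - \left(23911 + R{\left(-41,35 + 30 \right)}\right)} = \sqrt{812 - 23912} = \sqrt{-23100} = 10 i \sqrt{231}$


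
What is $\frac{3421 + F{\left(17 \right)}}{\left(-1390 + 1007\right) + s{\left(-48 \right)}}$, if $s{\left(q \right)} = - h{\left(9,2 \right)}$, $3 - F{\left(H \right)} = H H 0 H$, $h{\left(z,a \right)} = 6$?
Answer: $- \frac{3424}{389} \approx -8.8021$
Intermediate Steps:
$F{\left(H \right)} = 3$ ($F{\left(H \right)} = 3 - H H 0 H = 3 - H 0 H = 3 - 0 H = 3 - 0 = 3 + 0 = 3$)
$s{\left(q \right)} = -6$ ($s{\left(q \right)} = \left(-1\right) 6 = -6$)
$\frac{3421 + F{\left(17 \right)}}{\left(-1390 + 1007\right) + s{\left(-48 \right)}} = \frac{3421 + 3}{\left(-1390 + 1007\right) - 6} = \frac{3424}{-383 - 6} = \frac{3424}{-389} = 3424 \left(- \frac{1}{389}\right) = - \frac{3424}{389}$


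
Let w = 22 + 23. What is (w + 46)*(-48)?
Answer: -4368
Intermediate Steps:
w = 45
(w + 46)*(-48) = (45 + 46)*(-48) = 91*(-48) = -4368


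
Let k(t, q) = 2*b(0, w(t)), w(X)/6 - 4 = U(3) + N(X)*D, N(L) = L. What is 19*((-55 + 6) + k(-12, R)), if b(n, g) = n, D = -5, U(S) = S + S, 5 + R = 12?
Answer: -931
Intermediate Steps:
R = 7 (R = -5 + 12 = 7)
U(S) = 2*S
w(X) = 60 - 30*X (w(X) = 24 + 6*(2*3 + X*(-5)) = 24 + 6*(6 - 5*X) = 24 + (36 - 30*X) = 60 - 30*X)
k(t, q) = 0 (k(t, q) = 2*0 = 0)
19*((-55 + 6) + k(-12, R)) = 19*((-55 + 6) + 0) = 19*(-49 + 0) = 19*(-49) = -931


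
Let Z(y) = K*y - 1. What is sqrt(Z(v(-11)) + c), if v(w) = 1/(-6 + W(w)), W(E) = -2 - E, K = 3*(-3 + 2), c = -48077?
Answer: I*sqrt(48079) ≈ 219.27*I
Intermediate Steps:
K = -3 (K = 3*(-1) = -3)
v(w) = 1/(-8 - w) (v(w) = 1/(-6 + (-2 - w)) = 1/(-8 - w))
Z(y) = -1 - 3*y (Z(y) = -3*y - 1 = -1 - 3*y)
sqrt(Z(v(-11)) + c) = sqrt((-1 - (-3)/(8 - 11)) - 48077) = sqrt((-1 - (-3)/(-3)) - 48077) = sqrt((-1 - (-3)*(-1)/3) - 48077) = sqrt((-1 - 3*1/3) - 48077) = sqrt((-1 - 1) - 48077) = sqrt(-2 - 48077) = sqrt(-48079) = I*sqrt(48079)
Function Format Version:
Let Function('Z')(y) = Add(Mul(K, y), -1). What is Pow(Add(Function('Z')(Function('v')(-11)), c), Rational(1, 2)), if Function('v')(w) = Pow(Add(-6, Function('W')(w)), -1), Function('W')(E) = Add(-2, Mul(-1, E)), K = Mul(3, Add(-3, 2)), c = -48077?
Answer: Mul(I, Pow(48079, Rational(1, 2))) ≈ Mul(219.27, I)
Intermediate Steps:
K = -3 (K = Mul(3, -1) = -3)
Function('v')(w) = Pow(Add(-8, Mul(-1, w)), -1) (Function('v')(w) = Pow(Add(-6, Add(-2, Mul(-1, w))), -1) = Pow(Add(-8, Mul(-1, w)), -1))
Function('Z')(y) = Add(-1, Mul(-3, y)) (Function('Z')(y) = Add(Mul(-3, y), -1) = Add(-1, Mul(-3, y)))
Pow(Add(Function('Z')(Function('v')(-11)), c), Rational(1, 2)) = Pow(Add(Add(-1, Mul(-3, Mul(-1, Pow(Add(8, -11), -1)))), -48077), Rational(1, 2)) = Pow(Add(Add(-1, Mul(-3, Mul(-1, Pow(-3, -1)))), -48077), Rational(1, 2)) = Pow(Add(Add(-1, Mul(-3, Mul(-1, Rational(-1, 3)))), -48077), Rational(1, 2)) = Pow(Add(Add(-1, Mul(-3, Rational(1, 3))), -48077), Rational(1, 2)) = Pow(Add(Add(-1, -1), -48077), Rational(1, 2)) = Pow(Add(-2, -48077), Rational(1, 2)) = Pow(-48079, Rational(1, 2)) = Mul(I, Pow(48079, Rational(1, 2)))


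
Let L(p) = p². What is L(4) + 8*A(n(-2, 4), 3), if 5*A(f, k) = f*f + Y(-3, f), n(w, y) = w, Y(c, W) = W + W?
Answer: 16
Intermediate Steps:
Y(c, W) = 2*W
A(f, k) = f²/5 + 2*f/5 (A(f, k) = (f*f + 2*f)/5 = (f² + 2*f)/5 = f²/5 + 2*f/5)
L(4) + 8*A(n(-2, 4), 3) = 4² + 8*((⅕)*(-2)*(2 - 2)) = 16 + 8*((⅕)*(-2)*0) = 16 + 8*0 = 16 + 0 = 16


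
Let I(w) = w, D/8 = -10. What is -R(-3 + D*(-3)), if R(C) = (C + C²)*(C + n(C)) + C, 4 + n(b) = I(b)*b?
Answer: -3181411449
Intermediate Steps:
D = -80 (D = 8*(-10) = -80)
n(b) = -4 + b² (n(b) = -4 + b*b = -4 + b²)
R(C) = C + (C + C²)*(-4 + C + C²) (R(C) = (C + C²)*(C + (-4 + C²)) + C = (C + C²)*(-4 + C + C²) + C = C + (C + C²)*(-4 + C + C²))
-R(-3 + D*(-3)) = -(-3 - 80*(-3))*(-3 + (-3 - 80*(-3))³ - 3*(-3 - 80*(-3)) + 2*(-3 - 80*(-3))²) = -(-3 + 240)*(-3 + (-3 + 240)³ - 3*(-3 + 240) + 2*(-3 + 240)²) = -237*(-3 + 237³ - 3*237 + 2*237²) = -237*(-3 + 13312053 - 711 + 2*56169) = -237*(-3 + 13312053 - 711 + 112338) = -237*13423677 = -1*3181411449 = -3181411449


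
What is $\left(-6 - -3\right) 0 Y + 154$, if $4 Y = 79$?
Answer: $154$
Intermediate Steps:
$Y = \frac{79}{4}$ ($Y = \frac{1}{4} \cdot 79 = \frac{79}{4} \approx 19.75$)
$\left(-6 - -3\right) 0 Y + 154 = \left(-6 - -3\right) 0 \cdot \frac{79}{4} + 154 = \left(-6 + 3\right) 0 \cdot \frac{79}{4} + 154 = \left(-3\right) 0 \cdot \frac{79}{4} + 154 = 0 \cdot \frac{79}{4} + 154 = 0 + 154 = 154$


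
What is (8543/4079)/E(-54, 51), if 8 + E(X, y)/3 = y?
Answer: 8543/526191 ≈ 0.016236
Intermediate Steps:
E(X, y) = -24 + 3*y
(8543/4079)/E(-54, 51) = (8543/4079)/(-24 + 3*51) = (8543*(1/4079))/(-24 + 153) = (8543/4079)/129 = (8543/4079)*(1/129) = 8543/526191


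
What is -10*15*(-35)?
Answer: 5250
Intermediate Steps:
-10*15*(-35) = -150*(-35) = 5250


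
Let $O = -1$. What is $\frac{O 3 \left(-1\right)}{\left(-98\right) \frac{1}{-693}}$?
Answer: $\frac{297}{14} \approx 21.214$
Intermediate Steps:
$\frac{O 3 \left(-1\right)}{\left(-98\right) \frac{1}{-693}} = \frac{\left(-1\right) 3 \left(-1\right)}{\left(-98\right) \frac{1}{-693}} = \frac{\left(-3\right) \left(-1\right)}{\left(-98\right) \left(- \frac{1}{693}\right)} = \frac{3}{\frac{14}{99}} = 3 \cdot \frac{99}{14} = \frac{297}{14}$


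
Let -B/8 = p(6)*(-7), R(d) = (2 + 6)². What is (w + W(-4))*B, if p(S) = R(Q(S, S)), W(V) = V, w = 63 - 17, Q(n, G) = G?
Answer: 150528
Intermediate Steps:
w = 46
R(d) = 64 (R(d) = 8² = 64)
p(S) = 64
B = 3584 (B = -512*(-7) = -8*(-448) = 3584)
(w + W(-4))*B = (46 - 4)*3584 = 42*3584 = 150528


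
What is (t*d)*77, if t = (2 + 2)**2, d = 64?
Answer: 78848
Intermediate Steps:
t = 16 (t = 4**2 = 16)
(t*d)*77 = (16*64)*77 = 1024*77 = 78848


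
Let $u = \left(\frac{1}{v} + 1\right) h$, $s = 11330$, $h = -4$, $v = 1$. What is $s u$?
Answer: $-90640$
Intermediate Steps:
$u = -8$ ($u = \left(1^{-1} + 1\right) \left(-4\right) = \left(1 + 1\right) \left(-4\right) = 2 \left(-4\right) = -8$)
$s u = 11330 \left(-8\right) = -90640$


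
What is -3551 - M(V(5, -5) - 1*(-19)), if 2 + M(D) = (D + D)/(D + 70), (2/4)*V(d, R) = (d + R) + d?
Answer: -351409/99 ≈ -3549.6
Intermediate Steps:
V(d, R) = 2*R + 4*d (V(d, R) = 2*((d + R) + d) = 2*((R + d) + d) = 2*(R + 2*d) = 2*R + 4*d)
M(D) = -2 + 2*D/(70 + D) (M(D) = -2 + (D + D)/(D + 70) = -2 + (2*D)/(70 + D) = -2 + 2*D/(70 + D))
-3551 - M(V(5, -5) - 1*(-19)) = -3551 - (-140)/(70 + ((2*(-5) + 4*5) - 1*(-19))) = -3551 - (-140)/(70 + ((-10 + 20) + 19)) = -3551 - (-140)/(70 + (10 + 19)) = -3551 - (-140)/(70 + 29) = -3551 - (-140)/99 = -3551 - 1*(-140/99) = -3551 + 140/99 = -351409/99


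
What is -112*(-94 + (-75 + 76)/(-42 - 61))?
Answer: 1084496/103 ≈ 10529.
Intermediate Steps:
-112*(-94 + (-75 + 76)/(-42 - 61)) = -112*(-94 + 1/(-103)) = -112*(-94 + 1*(-1/103)) = -112*(-94 - 1/103) = -112*(-9683/103) = 1084496/103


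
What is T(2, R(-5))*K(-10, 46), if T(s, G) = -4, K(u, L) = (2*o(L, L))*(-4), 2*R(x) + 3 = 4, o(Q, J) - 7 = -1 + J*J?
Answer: 67904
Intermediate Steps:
o(Q, J) = 6 + J² (o(Q, J) = 7 + (-1 + J*J) = 7 + (-1 + J²) = 6 + J²)
R(x) = ½ (R(x) = -3/2 + (½)*4 = -3/2 + 2 = ½)
K(u, L) = -48 - 8*L² (K(u, L) = (2*(6 + L²))*(-4) = (12 + 2*L²)*(-4) = -48 - 8*L²)
T(2, R(-5))*K(-10, 46) = -4*(-48 - 8*46²) = -4*(-48 - 8*2116) = -4*(-48 - 16928) = -4*(-16976) = 67904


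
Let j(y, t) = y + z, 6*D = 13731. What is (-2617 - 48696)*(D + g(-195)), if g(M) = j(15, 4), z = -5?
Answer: -235885861/2 ≈ -1.1794e+8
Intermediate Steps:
D = 4577/2 (D = (1/6)*13731 = 4577/2 ≈ 2288.5)
j(y, t) = -5 + y (j(y, t) = y - 5 = -5 + y)
g(M) = 10 (g(M) = -5 + 15 = 10)
(-2617 - 48696)*(D + g(-195)) = (-2617 - 48696)*(4577/2 + 10) = -51313*4597/2 = -235885861/2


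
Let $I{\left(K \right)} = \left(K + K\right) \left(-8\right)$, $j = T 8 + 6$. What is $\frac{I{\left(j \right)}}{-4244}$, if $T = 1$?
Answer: $\frac{56}{1061} \approx 0.05278$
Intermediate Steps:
$j = 14$ ($j = 1 \cdot 8 + 6 = 8 + 6 = 14$)
$I{\left(K \right)} = - 16 K$ ($I{\left(K \right)} = 2 K \left(-8\right) = - 16 K$)
$\frac{I{\left(j \right)}}{-4244} = \frac{\left(-16\right) 14}{-4244} = \left(-224\right) \left(- \frac{1}{4244}\right) = \frac{56}{1061}$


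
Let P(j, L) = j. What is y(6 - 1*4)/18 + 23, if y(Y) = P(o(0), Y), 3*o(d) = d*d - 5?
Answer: 1237/54 ≈ 22.907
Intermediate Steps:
o(d) = -5/3 + d²/3 (o(d) = (d*d - 5)/3 = (d² - 5)/3 = (-5 + d²)/3 = -5/3 + d²/3)
y(Y) = -5/3 (y(Y) = -5/3 + (⅓)*0² = -5/3 + (⅓)*0 = -5/3 + 0 = -5/3)
y(6 - 1*4)/18 + 23 = -5/3/18 + 23 = (1/18)*(-5/3) + 23 = -5/54 + 23 = 1237/54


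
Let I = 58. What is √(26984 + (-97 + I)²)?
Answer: √28505 ≈ 168.83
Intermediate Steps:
√(26984 + (-97 + I)²) = √(26984 + (-97 + 58)²) = √(26984 + (-39)²) = √(26984 + 1521) = √28505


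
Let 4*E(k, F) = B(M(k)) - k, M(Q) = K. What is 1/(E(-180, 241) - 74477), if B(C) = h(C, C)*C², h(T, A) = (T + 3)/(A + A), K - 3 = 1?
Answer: -2/148857 ≈ -1.3436e-5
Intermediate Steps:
K = 4 (K = 3 + 1 = 4)
h(T, A) = (3 + T)/(2*A) (h(T, A) = (3 + T)/((2*A)) = (3 + T)*(1/(2*A)) = (3 + T)/(2*A))
M(Q) = 4
B(C) = C*(3 + C)/2 (B(C) = ((3 + C)/(2*C))*C² = C*(3 + C)/2)
E(k, F) = 7/2 - k/4 (E(k, F) = ((½)*4*(3 + 4) - k)/4 = ((½)*4*7 - k)/4 = (14 - k)/4 = 7/2 - k/4)
1/(E(-180, 241) - 74477) = 1/((7/2 - ¼*(-180)) - 74477) = 1/((7/2 + 45) - 74477) = 1/(97/2 - 74477) = 1/(-148857/2) = -2/148857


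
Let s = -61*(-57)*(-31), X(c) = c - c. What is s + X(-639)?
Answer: -107787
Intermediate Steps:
X(c) = 0
s = -107787 (s = 3477*(-31) = -107787)
s + X(-639) = -107787 + 0 = -107787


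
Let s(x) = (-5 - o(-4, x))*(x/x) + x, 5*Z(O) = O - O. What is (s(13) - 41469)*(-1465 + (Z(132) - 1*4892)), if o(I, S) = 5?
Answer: 263599362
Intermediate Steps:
Z(O) = 0 (Z(O) = (O - O)/5 = (1/5)*0 = 0)
s(x) = -10 + x (s(x) = (-5 - 1*5)*(x/x) + x = (-5 - 5)*1 + x = -10*1 + x = -10 + x)
(s(13) - 41469)*(-1465 + (Z(132) - 1*4892)) = ((-10 + 13) - 41469)*(-1465 + (0 - 1*4892)) = (3 - 41469)*(-1465 + (0 - 4892)) = -41466*(-1465 - 4892) = -41466*(-6357) = 263599362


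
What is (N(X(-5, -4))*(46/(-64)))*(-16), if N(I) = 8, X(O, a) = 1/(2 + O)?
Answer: 92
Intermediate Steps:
(N(X(-5, -4))*(46/(-64)))*(-16) = (8*(46/(-64)))*(-16) = (8*(46*(-1/64)))*(-16) = (8*(-23/32))*(-16) = -23/4*(-16) = 92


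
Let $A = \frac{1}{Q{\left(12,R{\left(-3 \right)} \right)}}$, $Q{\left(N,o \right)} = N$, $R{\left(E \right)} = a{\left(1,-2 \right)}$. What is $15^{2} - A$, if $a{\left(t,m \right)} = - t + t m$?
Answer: $\frac{2699}{12} \approx 224.92$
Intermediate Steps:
$a{\left(t,m \right)} = - t + m t$
$R{\left(E \right)} = -3$ ($R{\left(E \right)} = 1 \left(-1 - 2\right) = 1 \left(-3\right) = -3$)
$A = \frac{1}{12} \approx 0.083333$
$15^{2} - A = 15^{2} - \frac{1}{12} = 225 - \frac{1}{12} = \frac{2699}{12}$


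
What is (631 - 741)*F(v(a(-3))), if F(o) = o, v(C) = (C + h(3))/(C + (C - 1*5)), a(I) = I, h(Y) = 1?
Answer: -20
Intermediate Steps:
v(C) = (1 + C)/(-5 + 2*C) (v(C) = (C + 1)/(C + (C - 1*5)) = (1 + C)/(C + (C - 5)) = (1 + C)/(C + (-5 + C)) = (1 + C)/(-5 + 2*C))
(631 - 741)*F(v(a(-3))) = (631 - 741)*((1 - 3)/(-5 + 2*(-3))) = -110*(-2)/(-5 - 6) = -110*(-2)/(-11) = -(-10)*(-2) = -110*2/11 = -20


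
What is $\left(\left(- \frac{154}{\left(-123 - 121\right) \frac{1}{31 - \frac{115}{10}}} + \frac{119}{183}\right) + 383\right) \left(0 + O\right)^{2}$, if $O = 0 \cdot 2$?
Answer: $0$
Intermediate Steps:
$O = 0$
$\left(\left(- \frac{154}{\left(-123 - 121\right) \frac{1}{31 - \frac{115}{10}}} + \frac{119}{183}\right) + 383\right) \left(0 + O\right)^{2} = \left(\left(- \frac{154}{\left(-123 - 121\right) \frac{1}{31 - \frac{115}{10}}} + \frac{119}{183}\right) + 383\right) \left(0 + 0\right)^{2} = \left(\left(- \frac{154}{\left(-244\right) \frac{1}{31 - \frac{23}{2}}} + 119 \cdot \frac{1}{183}\right) + 383\right) 0^{2} = \left(\left(- \frac{154}{\left(-244\right) \frac{1}{31 - \frac{23}{2}}} + \frac{119}{183}\right) + 383\right) 0 = \left(\left(- \frac{154}{\left(-244\right) \frac{1}{\frac{39}{2}}} + \frac{119}{183}\right) + 383\right) 0 = \left(\left(- \frac{154}{\left(-244\right) \frac{2}{39}} + \frac{119}{183}\right) + 383\right) 0 = \left(\left(- \frac{154}{- \frac{488}{39}} + \frac{119}{183}\right) + 383\right) 0 = \left(\left(\left(-154\right) \left(- \frac{39}{488}\right) + \frac{119}{183}\right) + 383\right) 0 = \left(\left(\frac{3003}{244} + \frac{119}{183}\right) + 383\right) 0 = \left(\frac{9485}{732} + 383\right) 0 = \frac{289841}{732} \cdot 0 = 0$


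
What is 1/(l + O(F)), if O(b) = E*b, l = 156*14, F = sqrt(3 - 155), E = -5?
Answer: 273/596707 + 5*I*sqrt(38)/2386828 ≈ 0.00045751 + 1.2913e-5*I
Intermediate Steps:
F = 2*I*sqrt(38) (F = sqrt(-152) = 2*I*sqrt(38) ≈ 12.329*I)
l = 2184
O(b) = -5*b
1/(l + O(F)) = 1/(2184 - 10*I*sqrt(38))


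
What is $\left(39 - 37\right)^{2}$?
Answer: $4$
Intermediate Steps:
$\left(39 - 37\right)^{2} = 2^{2} = 4$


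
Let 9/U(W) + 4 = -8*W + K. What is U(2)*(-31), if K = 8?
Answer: 93/4 ≈ 23.250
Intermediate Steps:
U(W) = 9/(4 - 8*W) (U(W) = 9/(-4 + (-8*W + 8)) = 9/(-4 + (8 - 8*W)) = 9/(4 - 8*W))
U(2)*(-31) = -9/(-4 + 8*2)*(-31) = -9/(-4 + 16)*(-31) = -9/12*(-31) = -9*1/12*(-31) = -¾*(-31) = 93/4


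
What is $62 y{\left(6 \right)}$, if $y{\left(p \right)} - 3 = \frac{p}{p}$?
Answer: $248$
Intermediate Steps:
$y{\left(p \right)} = 4$ ($y{\left(p \right)} = 3 + \frac{p}{p} = 3 + 1 = 4$)
$62 y{\left(6 \right)} = 62 \cdot 4 = 248$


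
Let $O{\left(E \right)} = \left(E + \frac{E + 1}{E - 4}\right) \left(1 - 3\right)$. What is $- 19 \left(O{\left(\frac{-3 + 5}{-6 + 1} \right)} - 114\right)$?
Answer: $\frac{118009}{55} \approx 2145.6$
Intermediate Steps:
$O{\left(E \right)} = - 2 E - \frac{2 \left(1 + E\right)}{-4 + E}$ ($O{\left(E \right)} = \left(E + \frac{1 + E}{-4 + E}\right) \left(-2\right) = - 2 E - \frac{2 \left(1 + E\right)}{-4 + E}$)
$- 19 \left(O{\left(\frac{-3 + 5}{-6 + 1} \right)} - 114\right) = - 19 \left(\frac{2 \left(-1 - \left(\frac{-3 + 5}{-6 + 1}\right)^{2} + 3 \frac{-3 + 5}{-6 + 1}\right)}{-4 + \frac{-3 + 5}{-6 + 1}} - 114\right) = - 19 \left(\frac{2 \left(-1 - \left(\frac{2}{-5}\right)^{2} + 3 \frac{2}{-5}\right)}{-4 + \frac{2}{-5}} - 114\right) = - 19 \left(\frac{2 \left(-1 - \left(2 \left(- \frac{1}{5}\right)\right)^{2} + 3 \cdot 2 \left(- \frac{1}{5}\right)\right)}{-4 + 2 \left(- \frac{1}{5}\right)} - 114\right) = - 19 \left(\frac{2 \left(-1 - \left(- \frac{2}{5}\right)^{2} + 3 \left(- \frac{2}{5}\right)\right)}{-4 - \frac{2}{5}} - 114\right) = - 19 \left(\frac{2 \left(-1 - \frac{4}{25} - \frac{6}{5}\right)}{- \frac{22}{5}} - 114\right) = - 19 \left(2 \left(- \frac{5}{22}\right) \left(-1 - \frac{4}{25} - \frac{6}{5}\right) - 114\right) = - 19 \left(2 \left(- \frac{5}{22}\right) \left(- \frac{59}{25}\right) - 114\right) = - 19 \left(\frac{59}{55} - 114\right) = \left(-19\right) \left(- \frac{6211}{55}\right) = \frac{118009}{55}$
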